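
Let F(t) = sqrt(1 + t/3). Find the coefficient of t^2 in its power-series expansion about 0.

-1/72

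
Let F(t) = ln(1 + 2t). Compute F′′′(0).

Apply the Taylor formula c_k = f^(k)(a)/k!.
The coefficient of t^3 in the expansion is 8/3, so F′′′(0) = 3! * (8/3) = 16.

16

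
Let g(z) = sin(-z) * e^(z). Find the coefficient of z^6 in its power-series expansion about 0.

Write out both Maclaurin series and multiply, keeping only the needed powers.
g(0) = 0
g′(0) = -1
g′′(0) = -2
g′′′(0) = -2
g^(4)(0) = 0
g^(5)(0) = 4
g^(6)(0) = 8
So c_6 = g^(6)(0)/6! = 1/90.

1/90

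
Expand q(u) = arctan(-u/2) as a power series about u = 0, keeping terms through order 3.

u^3/24 - u/2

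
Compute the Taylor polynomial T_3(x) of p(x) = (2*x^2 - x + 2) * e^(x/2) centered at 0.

11*x^3/12 + 7*x^2/4 + 2

Multiply each power in the prefactor through the base expansion.
[x^0] = 2;  [x^1] = 0;  [x^2] = 7/4;  [x^3] = 11/12.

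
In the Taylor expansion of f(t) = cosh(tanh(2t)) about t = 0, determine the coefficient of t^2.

2

Substitute the inner expansion into the outer series and collect powers.
[t^0] = 1;  [t^1] = 0;  [t^2] = 2.
So c_2 = f′′(0)/2! = 2.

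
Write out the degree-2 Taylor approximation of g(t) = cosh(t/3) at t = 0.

t^2/18 + 1

Compute the successive derivatives at the expansion point and divide by k!.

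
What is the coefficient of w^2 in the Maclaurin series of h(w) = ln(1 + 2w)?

-2

[w^0] = 0;  [w^1] = 2;  [w^2] = -2.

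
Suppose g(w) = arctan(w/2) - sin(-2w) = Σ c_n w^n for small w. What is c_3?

Expand each term separately and add.
g(0) = 0
g′(0) = 5/2
g′′(0) = 0
g′′′(0) = -33/4
Then c_k = g^(k)(0)/k! gives each Taylor coefficient.

-11/8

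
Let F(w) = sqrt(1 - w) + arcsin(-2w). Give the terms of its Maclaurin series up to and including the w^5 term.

Combine the two series term by term.

-3107*w^5/1280 - 5*w^4/128 - 67*w^3/48 - w^2/8 - 5*w/2 + 1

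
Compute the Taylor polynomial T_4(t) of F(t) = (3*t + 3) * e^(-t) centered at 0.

-3*t^4/8 + t^3 - 3*t^2/2 + 3

Multiply each power in the prefactor through the base expansion.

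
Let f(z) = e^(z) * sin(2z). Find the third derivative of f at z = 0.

Expand each factor separately, then convolve coefficients.
The coefficient of z^3 in the expansion is -1/3, so f′′′(0) = 3! * (-1/3) = -2.

-2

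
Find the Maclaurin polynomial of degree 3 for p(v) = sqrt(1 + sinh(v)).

7*v^3/48 - v^2/8 + v/2 + 1

Compose series: expand the inner function first, then feed it into the outer expansion.
p(0) = 1
p′(0) = 1/2
p′′(0) = -1/4
p′′′(0) = 7/8
The Taylor polynomial is Σ p^(k)(0)/k! · v^k.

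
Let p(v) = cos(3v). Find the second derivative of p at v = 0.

-9

From the series, [v^2] p = -9/2; multiply by 2! = 2 to get -9.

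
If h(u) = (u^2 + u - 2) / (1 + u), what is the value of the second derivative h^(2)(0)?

Multiply each power in the prefactor through the base expansion.
The coefficient of u^2 in the expansion is -2, so h′′(0) = 2! * (-2) = -4.

-4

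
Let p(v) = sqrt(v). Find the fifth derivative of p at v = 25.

21/12500000

From the series, [(v - 25)^5] p = 7/500000000; multiply by 5! = 120 to get 21/12500000.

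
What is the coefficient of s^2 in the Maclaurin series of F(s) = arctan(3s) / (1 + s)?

Write out both Maclaurin series and multiply, keeping only the needed powers.

-3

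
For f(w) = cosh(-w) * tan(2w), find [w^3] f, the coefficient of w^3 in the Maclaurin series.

11/3

Take the Cauchy product of the two expansions.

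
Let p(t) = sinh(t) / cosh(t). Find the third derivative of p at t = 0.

-2

Write the quotient as an unknown series and match coefficients against numerator = denominator · series.
From the series, [t^3] p = -1/3; multiply by 3! = 6 to get -2.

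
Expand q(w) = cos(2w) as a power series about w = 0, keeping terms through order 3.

1 - 2*w^2

q(0) = 1
q′(0) = 0
q′′(0) = -4
q′′′(0) = 0
Dividing each by k! gives the coefficients c_0, ..., c_3.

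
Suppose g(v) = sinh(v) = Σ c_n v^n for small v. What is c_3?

1/6

g(0) = 0
g′(0) = 1
g′′(0) = 0
g′′′(0) = 1
So c_3 = g′′′(0)/3! = 1/6.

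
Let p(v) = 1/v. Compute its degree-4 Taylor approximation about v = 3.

(v - 3)^4/243 - (v - 3)^3/81 + (v - 3)^2/27 - (v - 3)/9 + 1/3

Compute the successive derivatives at the expansion point and divide by k!.
p(3) = 1/3
p′(3) = -1/9
p′′(3) = 2/27
p′′′(3) = -2/27
p^(4)(3) = 8/81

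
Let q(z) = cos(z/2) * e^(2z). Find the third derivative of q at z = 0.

Expand each factor separately, then convolve coefficients.
From the series, [z^3] q = 13/12; multiply by 3! = 6 to get 13/2.

13/2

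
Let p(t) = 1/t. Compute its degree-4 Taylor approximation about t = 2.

Differentiate repeatedly and evaluate at the center.
p(2) = 1/2
p′(2) = -1/4
p′′(2) = 1/4
p′′′(2) = -3/8
p^(4)(2) = 3/4
Then c_k = p^(k)(2)/k! gives each Taylor coefficient.

(t - 2)^4/32 - (t - 2)^3/16 + (t - 2)^2/8 - (t - 2)/4 + 1/2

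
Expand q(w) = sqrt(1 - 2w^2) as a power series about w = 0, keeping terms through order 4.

-w^4/2 - w^2 + 1

Compute the successive derivatives at the expansion point and divide by k!.
q(0) = 1
q′(0) = 0
q′′(0) = -2
q′′′(0) = 0
q^(4)(0) = -12
Dividing each by k! gives the coefficients c_0, ..., c_4.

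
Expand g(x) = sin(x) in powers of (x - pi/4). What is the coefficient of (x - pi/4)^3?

-sqrt(2)/12

g(pi/4) = sqrt(2)/2
g′(pi/4) = sqrt(2)/2
g′′(pi/4) = -sqrt(2)/2
g′′′(pi/4) = -sqrt(2)/2
So c_3 = g′′′(pi/4)/3! = -sqrt(2)/12.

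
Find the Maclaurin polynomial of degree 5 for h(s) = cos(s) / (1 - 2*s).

Multiply the numerator's expansion by the denominator's geometric series.
h(0) = 1
h′(0) = 2
h′′(0) = 7
h′′′(0) = 42
h^(4)(0) = 337
h^(5)(0) = 3370
Dividing each by k! gives the coefficients c_0, ..., c_5.

337*s^5/12 + 337*s^4/24 + 7*s^3 + 7*s^2/2 + 2*s + 1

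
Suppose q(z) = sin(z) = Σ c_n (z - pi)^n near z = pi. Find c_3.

1/6

[(z - pi)^0] = 0;  [(z - pi)^1] = -1;  [(z - pi)^2] = 0;  [(z - pi)^3] = 1/6.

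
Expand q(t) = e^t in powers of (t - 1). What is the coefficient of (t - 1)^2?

e/2

Compute the successive derivatives at the expansion point and divide by k!.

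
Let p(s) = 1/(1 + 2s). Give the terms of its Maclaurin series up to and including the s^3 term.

-8*s^3 + 4*s^2 - 2*s + 1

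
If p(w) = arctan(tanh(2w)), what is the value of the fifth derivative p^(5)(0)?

Let u equal the inner series; expand the outer function in u and truncate.
From the series, [w^5] p = 64/3; multiply by 5! = 120 to get 2560.

2560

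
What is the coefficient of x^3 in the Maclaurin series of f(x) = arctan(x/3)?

f(0) = 0
f′(0) = 1/3
f′′(0) = 0
f′′′(0) = -2/27
The Taylor polynomial is Σ f^(k)(0)/k! · x^k.

-1/81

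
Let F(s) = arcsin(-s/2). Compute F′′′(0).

From the series, [s^3] F = -1/48; multiply by 3! = 6 to get -1/8.

-1/8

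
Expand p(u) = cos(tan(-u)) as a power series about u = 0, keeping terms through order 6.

Plug the Maclaurin series of the inner function into that of the outer and collect terms.
[u^0] = 1;  [u^1] = 0;  [u^2] = -1/2;  [u^3] = 0;  [u^4] = -7/24;  [u^5] = 0;  [u^6] = -97/720.

-97*u^6/720 - 7*u^4/24 - u^2/2 + 1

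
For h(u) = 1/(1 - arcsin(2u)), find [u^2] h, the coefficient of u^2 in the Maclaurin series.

4

Substitute the inner expansion into the outer series and collect powers.
h(0) = 1
h′(0) = 2
h′′(0) = 8
So c_2 = h′′(0)/2! = 4.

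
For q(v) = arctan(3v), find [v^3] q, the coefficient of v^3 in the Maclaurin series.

-9

q(0) = 0
q′(0) = 3
q′′(0) = 0
q′′′(0) = -54
Then c_k = q^(k)(0)/k! gives each Taylor coefficient.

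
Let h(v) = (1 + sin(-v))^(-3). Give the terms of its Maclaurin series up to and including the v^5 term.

Substitute the inner expansion into the outer series and collect powers.
[v^0] = 1;  [v^1] = 3;  [v^2] = 6;  [v^3] = 19/2;  [v^4] = 13;  [v^5] = 641/40.

641*v^5/40 + 13*v^4 + 19*v^3/2 + 6*v^2 + 3*v + 1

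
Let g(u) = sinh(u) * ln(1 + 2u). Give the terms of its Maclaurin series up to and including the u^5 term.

-13*u^5/3 + 3*u^4 - 2*u^3 + 2*u^2

Write out both Maclaurin series and multiply, keeping only the needed powers.
[u^0] = 0;  [u^1] = 0;  [u^2] = 2;  [u^3] = -2;  [u^4] = 3;  [u^5] = -13/3.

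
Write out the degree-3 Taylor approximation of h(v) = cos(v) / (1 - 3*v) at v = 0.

51*v^3/2 + 17*v^2/2 + 3*v + 1

Multiply the numerator's expansion by the denominator's geometric series.
h(0) = 1
h′(0) = 3
h′′(0) = 17
h′′′(0) = 153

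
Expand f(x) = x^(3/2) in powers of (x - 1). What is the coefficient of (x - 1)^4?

3/128

Use the known series and substitute for the argument.
f(1) = 1
f′(1) = 3/2
f′′(1) = 3/4
f′′′(1) = -3/8
f^(4)(1) = 9/16
So c_4 = f^(4)(1)/4! = 3/128.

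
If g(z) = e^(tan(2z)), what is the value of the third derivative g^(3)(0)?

24

Plug the Maclaurin series of the inner function into that of the outer and collect terms.
From the series, [z^3] g = 4; multiply by 3! = 6 to get 24.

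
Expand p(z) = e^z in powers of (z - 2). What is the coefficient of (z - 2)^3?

e^(2)/6

p(2) = e^(2)
p′(2) = e^(2)
p′′(2) = e^(2)
p′′′(2) = e^(2)
So c_3 = p′′′(2)/3! = e^(2)/6.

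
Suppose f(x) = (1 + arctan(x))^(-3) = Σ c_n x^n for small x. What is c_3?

-9

Substitute the inner expansion into the outer series and collect powers.
f(0) = 1
f′(0) = -3
f′′(0) = 12
f′′′(0) = -54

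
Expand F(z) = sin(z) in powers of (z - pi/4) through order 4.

sqrt(2)*(z - pi/4)^4/48 - sqrt(2)*(z - pi/4)^3/12 - sqrt(2)*(z - pi/4)^2/4 + sqrt(2)*(z - pi/4)/2 + sqrt(2)/2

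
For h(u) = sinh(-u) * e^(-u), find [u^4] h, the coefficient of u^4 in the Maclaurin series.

Write out both Maclaurin series and multiply, keeping only the needed powers.
h(0) = 0
h′(0) = -1
h′′(0) = 2
h′′′(0) = -4
h^(4)(0) = 8
So c_4 = h^(4)(0)/4! = 1/3.

1/3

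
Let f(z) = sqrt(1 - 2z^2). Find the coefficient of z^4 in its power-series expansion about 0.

c_4 = f^(4)(0)/4! = -1/2.

-1/2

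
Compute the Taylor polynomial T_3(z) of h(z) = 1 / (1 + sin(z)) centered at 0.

Expand as Σ (-1)^k u^k with u equal to the inner function's series.
[z^0] = 1;  [z^1] = -1;  [z^2] = 1;  [z^3] = -5/6.

-5*z^3/6 + z^2 - z + 1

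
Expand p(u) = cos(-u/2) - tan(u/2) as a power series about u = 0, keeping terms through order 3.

-u^3/24 - u^2/8 - u/2 + 1

Combine the two series term by term.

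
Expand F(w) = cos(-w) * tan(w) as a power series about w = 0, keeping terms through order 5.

w^5/120 - w^3/6 + w

Multiply the two series term by term and collect like powers.
F(0) = 0
F′(0) = 1
F′′(0) = 0
F′′′(0) = -1
F^(4)(0) = 0
F^(5)(0) = 1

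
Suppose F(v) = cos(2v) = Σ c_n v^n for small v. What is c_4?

2/3

F(0) = 1
F′(0) = 0
F′′(0) = -4
F′′′(0) = 0
F^(4)(0) = 16
So c_4 = F^(4)(0)/4! = 2/3.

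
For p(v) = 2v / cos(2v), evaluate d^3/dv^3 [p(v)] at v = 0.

Divide the numerator series by the denominator series (power-series long division).
The coefficient of v^3 in the expansion is 4, so p′′′(0) = 3! * (4) = 24.

24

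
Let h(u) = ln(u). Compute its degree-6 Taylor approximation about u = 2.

Apply the Taylor formula c_k = f^(k)(a)/k!.

-(u - 2)^6/384 + (u - 2)^5/160 - (u - 2)^4/64 + (u - 2)^3/24 - (u - 2)^2/8 + (u - 2)/2 + ln(2)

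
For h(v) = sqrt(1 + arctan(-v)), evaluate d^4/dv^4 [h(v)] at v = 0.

Plug the Maclaurin series of the inner function into that of the outer and collect terms.
The coefficient of v^4 in the expansion is 17/384, so h^(4)(0) = 4! * (17/384) = 17/16.

17/16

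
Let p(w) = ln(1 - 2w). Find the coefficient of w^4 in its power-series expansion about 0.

-4

[w^0] = 0;  [w^1] = -2;  [w^2] = -2;  [w^3] = -8/3;  [w^4] = -4.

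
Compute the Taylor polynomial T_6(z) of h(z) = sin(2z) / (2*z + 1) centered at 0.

-808*z^6/15 + 404*z^5/15 - 40*z^4/3 + 20*z^3/3 - 4*z^2 + 2*z

Expand 1/(denominator) as a geometric series and multiply by the numerator's series.
h(0) = 0
h′(0) = 2
h′′(0) = -8
h′′′(0) = 40
h^(4)(0) = -320
h^(5)(0) = 3232
h^(6)(0) = -38784
Dividing each by k! gives the coefficients c_0, ..., c_6.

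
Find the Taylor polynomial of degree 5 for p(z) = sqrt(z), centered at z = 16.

7*(z - 16)^5/67108864 - 5*(z - 16)^4/2097152 + (z - 16)^3/16384 - (z - 16)^2/512 + (z - 16)/8 + 4

Compute the successive derivatives at the expansion point and divide by k!.
p(16) = 4
p′(16) = 1/8
p′′(16) = -1/256
p′′′(16) = 3/8192
p^(4)(16) = -15/262144
p^(5)(16) = 105/8388608
Dividing each by k! gives the coefficients c_0, ..., c_5.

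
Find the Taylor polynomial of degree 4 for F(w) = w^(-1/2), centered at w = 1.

Compute the successive derivatives at the expansion point and divide by k!.
[(w - 1)^0] = 1;  [(w - 1)^1] = -1/2;  [(w - 1)^2] = 3/8;  [(w - 1)^3] = -5/16;  [(w - 1)^4] = 35/128.

35*(w - 1)^4/128 - 5*(w - 1)^3/16 + 3*(w - 1)^2/8 - (w - 1)/2 + 1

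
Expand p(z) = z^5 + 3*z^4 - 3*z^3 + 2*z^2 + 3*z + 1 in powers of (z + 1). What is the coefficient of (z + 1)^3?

p(-1) = 5
p′(-1) = -17
p′′(-1) = 38
p′′′(-1) = -30
So c_3 = p′′′(-1)/3! = -5.

-5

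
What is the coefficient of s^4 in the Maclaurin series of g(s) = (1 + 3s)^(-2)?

g(0) = 1
g′(0) = -6
g′′(0) = 54
g′′′(0) = -648
g^(4)(0) = 9720

405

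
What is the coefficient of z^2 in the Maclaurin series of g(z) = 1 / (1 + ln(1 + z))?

3/2

Use the geometric series for the reciprocal, then substitute.
g(0) = 1
g′(0) = -1
g′′(0) = 3
The Taylor polynomial is Σ g^(k)(0)/k! · z^k.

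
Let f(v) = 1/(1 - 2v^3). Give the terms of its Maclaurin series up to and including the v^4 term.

2*v^3 + 1

f(0) = 1
f′(0) = 0
f′′(0) = 0
f′′′(0) = 12
f^(4)(0) = 0
Then c_k = f^(k)(0)/k! gives each Taylor coefficient.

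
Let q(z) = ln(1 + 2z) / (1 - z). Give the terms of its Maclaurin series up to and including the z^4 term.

Multiply the two series term by term and collect like powers.

-4*z^4/3 + 8*z^3/3 + 2*z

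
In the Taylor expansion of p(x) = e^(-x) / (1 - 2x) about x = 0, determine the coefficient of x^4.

233/24

Multiply the two series term by term and collect like powers.
[x^0] = 1;  [x^1] = 1;  [x^2] = 5/2;  [x^3] = 29/6;  [x^4] = 233/24.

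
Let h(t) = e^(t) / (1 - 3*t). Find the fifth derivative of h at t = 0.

40696

Expand 1/(denominator) as a geometric series and multiply by the numerator's series.
From the series, [t^5] h = 5087/15; multiply by 5! = 120 to get 40696.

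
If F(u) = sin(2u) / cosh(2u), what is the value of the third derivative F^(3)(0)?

Divide the numerator series by the denominator series (power-series long division).
The coefficient of u^3 in the expansion is -16/3, so F′′′(0) = 3! * (-16/3) = -32.

-32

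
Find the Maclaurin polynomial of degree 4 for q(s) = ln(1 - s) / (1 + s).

Expand each factor separately, then convolve coefficients.
q(0) = 0
q′(0) = -1
q′′(0) = 1
q′′′(0) = -5
q^(4)(0) = 14

7*s^4/12 - 5*s^3/6 + s^2/2 - s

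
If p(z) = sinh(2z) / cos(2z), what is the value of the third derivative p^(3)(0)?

Write the quotient as an unknown series and match coefficients against numerator = denominator · series.
From the series, [z^3] p = 16/3; multiply by 3! = 6 to get 32.

32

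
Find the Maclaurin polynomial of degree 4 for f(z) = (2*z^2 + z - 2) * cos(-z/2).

Shift and add copies of the series according to the polynomial's terms.
f(0) = -2
f′(0) = 1
f′′(0) = 9/2
f′′′(0) = -3/4
f^(4)(0) = -49/8
Then c_k = f^(k)(0)/k! gives each Taylor coefficient.

-49*z^4/192 - z^3/8 + 9*z^2/4 + z - 2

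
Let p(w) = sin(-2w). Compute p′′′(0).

Compute the successive derivatives at the expansion point and divide by k!.
The coefficient of w^3 in the expansion is 4/3, so p′′′(0) = 3! * (4/3) = 8.

8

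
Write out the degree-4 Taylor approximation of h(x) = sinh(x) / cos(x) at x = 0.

Write the quotient as an unknown series and match coefficients against numerator = denominator · series.
h(0) = 0
h′(0) = 1
h′′(0) = 0
h′′′(0) = 4
h^(4)(0) = 0
The Taylor polynomial is Σ h^(k)(0)/k! · x^k.

2*x^3/3 + x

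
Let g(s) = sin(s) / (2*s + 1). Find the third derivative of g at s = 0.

Use 1/(1 - r) = Σ r^k on the denominator, then take the Cauchy product.
From the series, [s^3] g = 23/6; multiply by 3! = 6 to get 23.

23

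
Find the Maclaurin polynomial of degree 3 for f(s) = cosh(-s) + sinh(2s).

Expand each term separately and add.
f(0) = 1
f′(0) = 2
f′′(0) = 1
f′′′(0) = 8

4*s^3/3 + s^2/2 + 2*s + 1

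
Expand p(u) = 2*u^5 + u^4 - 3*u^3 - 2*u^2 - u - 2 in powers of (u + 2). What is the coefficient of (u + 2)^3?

69

p(-2) = -32
p′(-2) = 99
p′′(-2) = -240
p′′′(-2) = 414
The Taylor polynomial is Σ p^(k)(-2)/k! · (u + 2)^k.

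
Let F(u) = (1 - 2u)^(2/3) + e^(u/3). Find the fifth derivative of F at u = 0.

-1991/27

Add the two expansions coefficient-wise.
From the series, [u^5] F = -1991/3240; multiply by 5! = 120 to get -1991/27.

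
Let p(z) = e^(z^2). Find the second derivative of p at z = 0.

2

The coefficient of z^2 in the expansion is 1, so p′′(0) = 2! * (1) = 2.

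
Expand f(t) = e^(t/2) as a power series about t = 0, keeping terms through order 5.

f(0) = 1
f′(0) = 1/2
f′′(0) = 1/4
f′′′(0) = 1/8
f^(4)(0) = 1/16
f^(5)(0) = 1/32

t^5/3840 + t^4/384 + t^3/48 + t^2/8 + t/2 + 1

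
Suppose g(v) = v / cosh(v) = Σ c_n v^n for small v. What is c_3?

-1/2

Invert the denominator's series and multiply.
g(0) = 0
g′(0) = 1
g′′(0) = 0
g′′′(0) = -3
So c_3 = g′′′(0)/3! = -1/2.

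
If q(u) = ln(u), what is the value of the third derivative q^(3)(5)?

From the series, [(u - 5)^3] q = 1/375; multiply by 3! = 6 to get 2/125.

2/125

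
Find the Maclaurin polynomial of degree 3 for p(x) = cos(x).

1 - x^2/2

p(0) = 1
p′(0) = 0
p′′(0) = -1
p′′′(0) = 0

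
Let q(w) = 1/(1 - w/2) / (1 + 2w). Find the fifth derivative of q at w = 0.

Write out both Maclaurin series and multiply, keeping only the needed powers.
The coefficient of w^5 in the expansion is -819/32, so q^(5)(0) = 5! * (-819/32) = -12285/4.

-12285/4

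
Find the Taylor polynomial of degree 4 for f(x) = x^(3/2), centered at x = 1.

3*(x - 1)^4/128 - (x - 1)^3/16 + 3*(x - 1)^2/8 + 3*(x - 1)/2 + 1

f(1) = 1
f′(1) = 3/2
f′′(1) = 3/4
f′′′(1) = -3/8
f^(4)(1) = 9/16
The Taylor polynomial is Σ f^(k)(1)/k! · (x - 1)^k.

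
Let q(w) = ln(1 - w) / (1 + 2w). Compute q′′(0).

Multiply the two series term by term and collect like powers.
The coefficient of w^2 in the expansion is 3/2, so q′′(0) = 2! * (3/2) = 3.

3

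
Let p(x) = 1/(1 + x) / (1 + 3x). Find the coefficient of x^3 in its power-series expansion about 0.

Take the Cauchy product of the two expansions.

-40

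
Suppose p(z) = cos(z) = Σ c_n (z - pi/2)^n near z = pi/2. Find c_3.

1/6

Apply the Taylor formula c_k = f^(k)(a)/k!.
p(pi/2) = 0
p′(pi/2) = -1
p′′(pi/2) = 0
p′′′(pi/2) = 1
The Taylor polynomial is Σ p^(k)(pi/2)/k! · (z - pi/2)^k.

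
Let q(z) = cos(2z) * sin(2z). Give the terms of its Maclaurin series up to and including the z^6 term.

64*z^5/15 - 16*z^3/3 + 2*z

Multiply the two series term by term and collect like powers.
q(0) = 0
q′(0) = 2
q′′(0) = 0
q′′′(0) = -32
q^(4)(0) = 0
q^(5)(0) = 512
q^(6)(0) = 0
The Taylor polynomial is Σ q^(k)(0)/k! · z^k.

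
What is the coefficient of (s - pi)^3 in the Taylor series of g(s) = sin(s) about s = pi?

1/6

Differentiate repeatedly and evaluate at the center.
g(pi) = 0
g′(pi) = -1
g′′(pi) = 0
g′′′(pi) = 1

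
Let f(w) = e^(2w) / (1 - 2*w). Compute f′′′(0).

Multiply the numerator's expansion by the denominator's geometric series.
From the series, [w^3] f = 64/3; multiply by 3! = 6 to get 128.

128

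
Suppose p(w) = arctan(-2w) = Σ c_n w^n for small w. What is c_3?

8/3

p(0) = 0
p′(0) = -2
p′′(0) = 0
p′′′(0) = 16
So c_3 = p′′′(0)/3! = 8/3.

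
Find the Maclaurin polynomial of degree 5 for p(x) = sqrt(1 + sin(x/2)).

Substitute the inner expansion into the outer series and collect powers.
p(0) = 1
p′(0) = 1/4
p′′(0) = -1/16
p′′′(0) = -1/64
p^(4)(0) = 1/256
p^(5)(0) = 1/1024
Then c_k = p^(k)(0)/k! gives each Taylor coefficient.

x^5/122880 + x^4/6144 - x^3/384 - x^2/32 + x/4 + 1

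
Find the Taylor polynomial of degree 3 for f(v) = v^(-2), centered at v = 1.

-4*(v - 1)^3 + 3*(v - 1)^2 - 2*(v - 1) + 1

Apply the Taylor formula c_k = f^(k)(a)/k!.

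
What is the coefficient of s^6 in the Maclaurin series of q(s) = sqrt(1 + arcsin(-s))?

-3169/46080

Substitute the inner expansion into the outer series and collect powers.
q(0) = 1
q′(0) = -1/2
q′′(0) = -1/4
q′′′(0) = -7/8
q^(4)(0) = -31/16
q^(5)(0) = -369/32
q^(6)(0) = -3169/64
Dividing each by k! gives the coefficients c_0, ..., c_6.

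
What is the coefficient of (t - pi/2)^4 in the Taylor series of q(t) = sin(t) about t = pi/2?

1/24

Compute the successive derivatives at the expansion point and divide by k!.
[(t - pi/2)^0] = 1;  [(t - pi/2)^1] = 0;  [(t - pi/2)^2] = -1/2;  [(t - pi/2)^3] = 0;  [(t - pi/2)^4] = 1/24.
So c_4 = q^(4)(pi/2)/4! = 1/24.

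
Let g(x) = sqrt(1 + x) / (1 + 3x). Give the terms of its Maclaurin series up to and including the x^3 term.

Multiply the two series term by term and collect like powers.
g(0) = 1
g′(0) = -5/2
g′′(0) = 59/4
g′′′(0) = -1059/8

-353*x^3/16 + 59*x^2/8 - 5*x/2 + 1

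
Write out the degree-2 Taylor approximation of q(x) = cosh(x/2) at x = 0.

q(0) = 1
q′(0) = 0
q′′(0) = 1/4
The Taylor polynomial is Σ q^(k)(0)/k! · x^k.

x^2/8 + 1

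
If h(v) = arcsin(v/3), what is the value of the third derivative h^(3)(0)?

Differentiate repeatedly and evaluate at the center.
The coefficient of v^3 in the expansion is 1/162, so h′′′(0) = 3! * (1/162) = 1/27.

1/27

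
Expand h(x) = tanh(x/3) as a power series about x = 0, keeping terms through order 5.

2*x^5/3645 - x^3/81 + x/3

Compute the successive derivatives at the expansion point and divide by k!.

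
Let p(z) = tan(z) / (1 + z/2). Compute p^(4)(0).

-7

Expand each factor separately, then convolve coefficients.
From the series, [z^4] p = -7/24; multiply by 4! = 24 to get -7.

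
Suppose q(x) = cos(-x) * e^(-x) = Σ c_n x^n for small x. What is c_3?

Multiply the two series term by term and collect like powers.
q(0) = 1
q′(0) = -1
q′′(0) = 0
q′′′(0) = 2

1/3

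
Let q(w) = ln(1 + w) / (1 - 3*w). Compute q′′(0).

Expand 1/(denominator) as a geometric series and multiply by the numerator's series.
The coefficient of w^2 in the expansion is 5/2, so q′′(0) = 2! * (5/2) = 5.

5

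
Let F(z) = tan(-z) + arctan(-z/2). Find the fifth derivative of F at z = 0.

Combine the two series term by term.
From the series, [z^5] F = -67/480; multiply by 5! = 120 to get -67/4.

-67/4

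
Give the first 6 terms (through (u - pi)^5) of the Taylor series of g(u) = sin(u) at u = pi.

-(u - pi)^5/120 + (u - pi)^3/6 - (u - pi)

[(u - pi)^0] = 0;  [(u - pi)^1] = -1;  [(u - pi)^2] = 0;  [(u - pi)^3] = 1/6;  [(u - pi)^4] = 0;  [(u - pi)^5] = -1/120.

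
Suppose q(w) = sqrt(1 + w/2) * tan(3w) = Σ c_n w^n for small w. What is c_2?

Multiply the two series term by term and collect like powers.
q(0) = 0
q′(0) = 3
q′′(0) = 3/2

3/4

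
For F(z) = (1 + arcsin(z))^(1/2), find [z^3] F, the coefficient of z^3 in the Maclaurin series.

Substitute the inner expansion into the outer series and collect powers.
F(0) = 1
F′(0) = 1/2
F′′(0) = -1/4
F′′′(0) = 7/8
So c_3 = F′′′(0)/3! = 7/48.

7/48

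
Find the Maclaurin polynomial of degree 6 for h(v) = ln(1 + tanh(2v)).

-64*v^6/45 + 4*v^4/3 - 2*v^2 + 2*v

Let u equal the inner series; expand the outer function in u and truncate.
h(0) = 0
h′(0) = 2
h′′(0) = -4
h′′′(0) = 0
h^(4)(0) = 32
h^(5)(0) = 0
h^(6)(0) = -1024
The Taylor polynomial is Σ h^(k)(0)/k! · v^k.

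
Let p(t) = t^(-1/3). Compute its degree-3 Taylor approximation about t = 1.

-14*(t - 1)^3/81 + 2*(t - 1)^2/9 - (t - 1)/3 + 1

p(1) = 1
p′(1) = -1/3
p′′(1) = 4/9
p′′′(1) = -28/27
The Taylor polynomial is Σ p^(k)(1)/k! · (t - 1)^k.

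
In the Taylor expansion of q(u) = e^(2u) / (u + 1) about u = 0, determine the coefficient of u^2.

1

Expand 1/(denominator) as a geometric series and multiply by the numerator's series.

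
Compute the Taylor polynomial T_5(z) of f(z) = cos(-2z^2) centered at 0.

1 - 2*z^4

Apply the Taylor formula c_k = f^(k)(a)/k!.
f(0) = 1
f′(0) = 0
f′′(0) = 0
f′′′(0) = 0
f^(4)(0) = -48
f^(5)(0) = 0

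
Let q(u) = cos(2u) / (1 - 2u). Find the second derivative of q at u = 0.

4

Write out both Maclaurin series and multiply, keeping only the needed powers.
The coefficient of u^2 in the expansion is 2, so q′′(0) = 2! * (2) = 4.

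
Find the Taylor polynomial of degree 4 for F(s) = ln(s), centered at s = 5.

Use the known series and substitute for the argument.
F(5) = ln(5)
F′(5) = 1/5
F′′(5) = -1/25
F′′′(5) = 2/125
F^(4)(5) = -6/625

-(s - 5)^4/2500 + (s - 5)^3/375 - (s - 5)^2/50 + (s - 5)/5 + ln(5)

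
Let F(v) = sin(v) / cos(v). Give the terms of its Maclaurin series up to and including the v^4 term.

Divide the numerator series by the denominator series (power-series long division).
F(0) = 0
F′(0) = 1
F′′(0) = 0
F′′′(0) = 2
F^(4)(0) = 0

v^3/3 + v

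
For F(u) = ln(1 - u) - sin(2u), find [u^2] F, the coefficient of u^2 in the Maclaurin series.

-1/2

Expand each term separately and add.
F(0) = 0
F′(0) = -3
F′′(0) = -1
So c_2 = F′′(0)/2! = -1/2.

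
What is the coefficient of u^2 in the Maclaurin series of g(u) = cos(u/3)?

-1/18

Use the known series and substitute for the argument.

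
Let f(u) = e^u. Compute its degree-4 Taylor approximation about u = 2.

Apply the Taylor formula c_k = f^(k)(a)/k!.

(u - 2)^4*e^(2)/24 + (u - 2)^3*e^(2)/6 + (u - 2)^2*e^(2)/2 + (u - 2)*e^(2) + e^(2)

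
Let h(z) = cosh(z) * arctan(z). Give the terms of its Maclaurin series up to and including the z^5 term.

3*z^5/40 + z^3/6 + z

Write out both Maclaurin series and multiply, keeping only the needed powers.
[z^0] = 0;  [z^1] = 1;  [z^2] = 0;  [z^3] = 1/6;  [z^4] = 0;  [z^5] = 3/40.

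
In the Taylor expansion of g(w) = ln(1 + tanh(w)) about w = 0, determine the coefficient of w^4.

1/12

Plug the Maclaurin series of the inner function into that of the outer and collect terms.
g(0) = 0
g′(0) = 1
g′′(0) = -1
g′′′(0) = 0
g^(4)(0) = 2
So c_4 = g^(4)(0)/4! = 1/12.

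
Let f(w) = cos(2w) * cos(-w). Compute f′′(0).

Write out both Maclaurin series and multiply, keeping only the needed powers.
The coefficient of w^2 in the expansion is -5/2, so f′′(0) = 2! * (-5/2) = -5.

-5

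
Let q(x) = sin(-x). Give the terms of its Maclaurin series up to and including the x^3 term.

Differentiate repeatedly and evaluate at the center.

x^3/6 - x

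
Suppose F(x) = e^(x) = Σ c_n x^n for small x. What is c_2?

1/2

[x^0] = 1;  [x^1] = 1;  [x^2] = 1/2.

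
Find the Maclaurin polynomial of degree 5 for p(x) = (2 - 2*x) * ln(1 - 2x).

-24*x^5/5 - 8*x^4/3 - 4*x^3/3 - 4*x

Shift and add copies of the series according to the polynomial's terms.
p(0) = 0
p′(0) = -4
p′′(0) = 0
p′′′(0) = -8
p^(4)(0) = -64
p^(5)(0) = -576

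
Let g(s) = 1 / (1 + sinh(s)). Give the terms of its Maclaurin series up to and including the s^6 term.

77*s^6/45 - 181*s^5/120 + 4*s^4/3 - 7*s^3/6 + s^2 - s + 1

Use the geometric series for the reciprocal, then substitute.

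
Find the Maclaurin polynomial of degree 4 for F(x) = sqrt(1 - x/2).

Apply the Taylor formula c_k = f^(k)(a)/k!.
F(0) = 1
F′(0) = -1/4
F′′(0) = -1/16
F′′′(0) = -3/64
F^(4)(0) = -15/256

-5*x^4/2048 - x^3/128 - x^2/32 - x/4 + 1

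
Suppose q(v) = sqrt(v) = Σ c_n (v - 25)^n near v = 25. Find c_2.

Compute the successive derivatives at the expansion point and divide by k!.
So c_2 = q′′(25)/2! = -1/1000.

-1/1000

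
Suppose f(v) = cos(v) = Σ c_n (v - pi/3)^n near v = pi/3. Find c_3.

sqrt(3)/12

f(pi/3) = 1/2
f′(pi/3) = -sqrt(3)/2
f′′(pi/3) = -1/2
f′′′(pi/3) = sqrt(3)/2
So c_3 = f′′′(pi/3)/3! = sqrt(3)/12.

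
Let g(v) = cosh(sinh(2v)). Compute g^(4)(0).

Let u equal the inner series; expand the outer function in u and truncate.
From the series, [v^4] g = 10/3; multiply by 4! = 24 to get 80.

80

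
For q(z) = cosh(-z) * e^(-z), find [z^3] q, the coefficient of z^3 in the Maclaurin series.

-2/3

Multiply the two series term by term and collect like powers.
q(0) = 1
q′(0) = -1
q′′(0) = 2
q′′′(0) = -4
Then c_k = q^(k)(0)/k! gives each Taylor coefficient.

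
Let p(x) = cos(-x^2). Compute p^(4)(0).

-12

The coefficient of x^4 in the expansion is -1/2, so p^(4)(0) = 4! * (-1/2) = -12.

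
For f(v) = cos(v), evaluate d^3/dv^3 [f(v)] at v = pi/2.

Differentiate repeatedly and evaluate at the center.
The coefficient of (v - pi/2)^3 in the expansion is 1/6, so f′′′(pi/2) = 3! * (1/6) = 1.

1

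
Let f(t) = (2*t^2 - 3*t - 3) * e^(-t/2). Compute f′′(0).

Shift and add copies of the series according to the polynomial's terms.
The coefficient of t^2 in the expansion is 25/8, so f′′(0) = 2! * (25/8) = 25/4.

25/4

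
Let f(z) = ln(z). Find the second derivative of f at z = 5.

-1/25

Compute the successive derivatives at the expansion point and divide by k!.
From the series, [(z - 5)^2] f = -1/50; multiply by 2! = 2 to get -1/25.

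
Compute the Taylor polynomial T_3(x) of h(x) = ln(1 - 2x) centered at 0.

[x^0] = 0;  [x^1] = -2;  [x^2] = -2;  [x^3] = -8/3.

-8*x^3/3 - 2*x^2 - 2*x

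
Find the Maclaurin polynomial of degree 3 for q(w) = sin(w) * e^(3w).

13*w^3/3 + 3*w^2 + w

Expand each factor separately, then convolve coefficients.
q(0) = 0
q′(0) = 1
q′′(0) = 6
q′′′(0) = 26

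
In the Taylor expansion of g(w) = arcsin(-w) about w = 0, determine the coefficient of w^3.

-1/6

[w^0] = 0;  [w^1] = -1;  [w^2] = 0;  [w^3] = -1/6.
So c_3 = g′′′(0)/3! = -1/6.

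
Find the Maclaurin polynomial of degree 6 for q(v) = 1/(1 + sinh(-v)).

77*v^6/45 + 181*v^5/120 + 4*v^4/3 + 7*v^3/6 + v^2 + v + 1

Substitute the inner expansion into the outer series and collect powers.
q(0) = 1
q′(0) = 1
q′′(0) = 2
q′′′(0) = 7
q^(4)(0) = 32
q^(5)(0) = 181
q^(6)(0) = 1232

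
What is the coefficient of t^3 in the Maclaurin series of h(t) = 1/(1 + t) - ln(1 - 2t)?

Combine the two series term by term.
[t^0] = 1;  [t^1] = 1;  [t^2] = 3;  [t^3] = 5/3.
So c_3 = h′′′(0)/3! = 5/3.

5/3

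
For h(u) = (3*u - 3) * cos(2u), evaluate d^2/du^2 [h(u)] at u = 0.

Shift and add copies of the series according to the polynomial's terms.
From the series, [u^2] h = 6; multiply by 2! = 2 to get 12.

12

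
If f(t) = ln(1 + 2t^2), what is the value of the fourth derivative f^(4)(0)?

Use the known series and substitute for the argument.
The coefficient of t^4 in the expansion is -2, so f^(4)(0) = 4! * (-2) = -48.

-48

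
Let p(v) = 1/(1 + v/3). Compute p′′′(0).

From the series, [v^3] p = -1/27; multiply by 3! = 6 to get -2/9.

-2/9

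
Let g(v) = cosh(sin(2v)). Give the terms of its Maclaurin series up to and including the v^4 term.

-2*v^4 + 2*v^2 + 1

Plug the Maclaurin series of the inner function into that of the outer and collect terms.
g(0) = 1
g′(0) = 0
g′′(0) = 4
g′′′(0) = 0
g^(4)(0) = -48
Then c_k = g^(k)(0)/k! gives each Taylor coefficient.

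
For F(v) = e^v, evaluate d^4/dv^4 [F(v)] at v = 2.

Use the known series and substitute for the argument.
From the series, [(v - 2)^4] F = e^(2)/24; multiply by 4! = 24 to get e^(2).

e^(2)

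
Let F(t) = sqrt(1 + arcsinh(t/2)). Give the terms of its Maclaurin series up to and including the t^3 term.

-t^3/384 - t^2/32 + t/4 + 1

Compose series: expand the inner function first, then feed it into the outer expansion.
F(0) = 1
F′(0) = 1/4
F′′(0) = -1/16
F′′′(0) = -1/64
The Taylor polynomial is Σ F^(k)(0)/k! · t^k.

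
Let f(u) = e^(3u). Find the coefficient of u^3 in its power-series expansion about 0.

9/2

f(0) = 1
f′(0) = 3
f′′(0) = 9
f′′′(0) = 27
So c_3 = f′′′(0)/3! = 9/2.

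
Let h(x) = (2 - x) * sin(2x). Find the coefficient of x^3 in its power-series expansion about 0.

-8/3

Shift and add copies of the series according to the polynomial's terms.
So c_3 = h′′′(0)/3! = -8/3.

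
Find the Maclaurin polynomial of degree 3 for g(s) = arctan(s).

g(0) = 0
g′(0) = 1
g′′(0) = 0
g′′′(0) = -2

-s^3/3 + s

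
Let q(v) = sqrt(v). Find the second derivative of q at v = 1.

-1/4

From the series, [(v - 1)^2] q = -1/8; multiply by 2! = 2 to get -1/4.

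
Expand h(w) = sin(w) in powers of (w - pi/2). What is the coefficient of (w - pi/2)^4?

h(pi/2) = 1
h′(pi/2) = 0
h′′(pi/2) = -1
h′′′(pi/2) = 0
h^(4)(pi/2) = 1
So c_4 = h^(4)(pi/2)/4! = 1/24.

1/24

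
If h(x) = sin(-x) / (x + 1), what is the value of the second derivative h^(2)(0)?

2

Expand 1/(denominator) as a geometric series and multiply by the numerator's series.
From the series, [x^2] h = 1; multiply by 2! = 2 to get 2.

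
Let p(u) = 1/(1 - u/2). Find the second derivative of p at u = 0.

Compute the successive derivatives at the expansion point and divide by k!.
The coefficient of u^2 in the expansion is 1/4, so p′′(0) = 2! * (1/4) = 1/2.

1/2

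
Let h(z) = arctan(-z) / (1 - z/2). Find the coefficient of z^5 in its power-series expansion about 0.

-43/240

Expand each factor separately, then convolve coefficients.
h(0) = 0
h′(0) = -1
h′′(0) = -1
h′′′(0) = 1/2
h^(4)(0) = 1
h^(5)(0) = -43/2
The Taylor polynomial is Σ h^(k)(0)/k! · z^k.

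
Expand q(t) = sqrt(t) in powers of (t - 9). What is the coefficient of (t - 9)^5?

7/5038848

[(t - 9)^0] = 3;  [(t - 9)^1] = 1/6;  [(t - 9)^2] = -1/216;  [(t - 9)^3] = 1/3888;  [(t - 9)^4] = -5/279936;  [(t - 9)^5] = 7/5038848.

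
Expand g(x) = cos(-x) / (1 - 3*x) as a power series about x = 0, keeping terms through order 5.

Use 1/(1 - r) = Σ r^k on the denominator, then take the Cauchy product.
g(0) = 1
g′(0) = 3
g′′(0) = 17
g′′′(0) = 153
g^(4)(0) = 1837
g^(5)(0) = 27555

1837*x^5/8 + 1837*x^4/24 + 51*x^3/2 + 17*x^2/2 + 3*x + 1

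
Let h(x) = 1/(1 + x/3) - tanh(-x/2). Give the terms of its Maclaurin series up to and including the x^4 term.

Expand each term separately and add.
h(0) = 1
h′(0) = 1/6
h′′(0) = 2/9
h′′′(0) = -17/36
h^(4)(0) = 8/27

x^4/81 - 17*x^3/216 + x^2/9 + x/6 + 1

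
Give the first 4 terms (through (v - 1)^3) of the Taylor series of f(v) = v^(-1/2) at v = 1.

[(v - 1)^0] = 1;  [(v - 1)^1] = -1/2;  [(v - 1)^2] = 3/8;  [(v - 1)^3] = -5/16.

-5*(v - 1)^3/16 + 3*(v - 1)^2/8 - (v - 1)/2 + 1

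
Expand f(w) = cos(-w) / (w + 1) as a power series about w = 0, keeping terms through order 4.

Expand 1/(denominator) as a geometric series and multiply by the numerator's series.
[w^0] = 1;  [w^1] = -1;  [w^2] = 1/2;  [w^3] = -1/2;  [w^4] = 13/24.

13*w^4/24 - w^3/2 + w^2/2 - w + 1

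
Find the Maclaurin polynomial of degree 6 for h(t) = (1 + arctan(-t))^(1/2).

Let u equal the inner series; expand the outer function in u and truncate.

-1489*t^6/46080 - 83*t^5/1280 + 17*t^4/384 + 5*t^3/48 - t^2/8 - t/2 + 1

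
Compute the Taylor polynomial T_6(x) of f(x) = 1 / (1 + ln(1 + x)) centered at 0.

3289*x^6/360 - 347*x^5/60 + 11*x^4/3 - 7*x^3/3 + 3*x^2/2 - x + 1

Expand as Σ (-1)^k u^k with u equal to the inner function's series.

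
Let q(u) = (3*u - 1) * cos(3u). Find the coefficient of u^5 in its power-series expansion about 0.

81/8

Shift and add copies of the series according to the polynomial's terms.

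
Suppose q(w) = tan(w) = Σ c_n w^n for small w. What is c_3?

1/3

Compute the successive derivatives at the expansion point and divide by k!.
q(0) = 0
q′(0) = 1
q′′(0) = 0
q′′′(0) = 2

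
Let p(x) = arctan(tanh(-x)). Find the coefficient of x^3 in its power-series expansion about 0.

2/3

Let u equal the inner series; expand the outer function in u and truncate.
So c_3 = p′′′(0)/3! = 2/3.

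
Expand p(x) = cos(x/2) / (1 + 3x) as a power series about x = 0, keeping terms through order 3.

Take the Cauchy product of the two expansions.
[x^0] = 1;  [x^1] = -3;  [x^2] = 71/8;  [x^3] = -213/8.

-213*x^3/8 + 71*x^2/8 - 3*x + 1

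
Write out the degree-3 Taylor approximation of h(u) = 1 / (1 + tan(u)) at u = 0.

Use the geometric series for the reciprocal, then substitute.
h(0) = 1
h′(0) = -1
h′′(0) = 2
h′′′(0) = -8

-4*u^3/3 + u^2 - u + 1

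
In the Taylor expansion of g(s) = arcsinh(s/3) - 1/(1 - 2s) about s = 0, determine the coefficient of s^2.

-4

Add the two expansions coefficient-wise.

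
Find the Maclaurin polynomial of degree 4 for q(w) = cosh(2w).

2*w^4/3 + 2*w^2 + 1

Differentiate repeatedly and evaluate at the center.
q(0) = 1
q′(0) = 0
q′′(0) = 4
q′′′(0) = 0
q^(4)(0) = 16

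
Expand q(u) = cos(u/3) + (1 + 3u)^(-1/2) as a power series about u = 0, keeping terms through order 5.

-15309*u^5/256 + 688921*u^4/31104 - 135*u^3/16 + 239*u^2/72 - 3*u/2 + 2

Combine the two series term by term.
[u^0] = 2;  [u^1] = -3/2;  [u^2] = 239/72;  [u^3] = -135/16;  [u^4] = 688921/31104;  [u^5] = -15309/256.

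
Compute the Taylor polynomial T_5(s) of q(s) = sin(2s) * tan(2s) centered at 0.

Multiply the two series term by term and collect like powers.
q(0) = 0
q′(0) = 0
q′′(0) = 8
q′′′(0) = 0
q^(4)(0) = 64
q^(5)(0) = 0
Then c_k = q^(k)(0)/k! gives each Taylor coefficient.

8*s^4/3 + 4*s^2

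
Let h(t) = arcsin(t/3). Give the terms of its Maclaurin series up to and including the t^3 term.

h(0) = 0
h′(0) = 1/3
h′′(0) = 0
h′′′(0) = 1/27
The Taylor polynomial is Σ h^(k)(0)/k! · t^k.

t^3/162 + t/3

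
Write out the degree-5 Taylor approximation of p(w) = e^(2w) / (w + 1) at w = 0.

Use 1/(1 - r) = Σ r^k on the denominator, then take the Cauchy product.
[w^0] = 1;  [w^1] = 1;  [w^2] = 1;  [w^3] = 1/3;  [w^4] = 1/3;  [w^5] = -1/15.

-w^5/15 + w^4/3 + w^3/3 + w^2 + w + 1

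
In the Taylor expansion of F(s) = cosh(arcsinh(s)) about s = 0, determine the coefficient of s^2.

1/2

Substitute the inner expansion into the outer series and collect powers.
So c_2 = F′′(0)/2! = 1/2.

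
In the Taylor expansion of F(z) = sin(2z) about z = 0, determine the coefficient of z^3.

-4/3

F(0) = 0
F′(0) = 2
F′′(0) = 0
F′′′(0) = -8
The Taylor polynomial is Σ F^(k)(0)/k! · z^k.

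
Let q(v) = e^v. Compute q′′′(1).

From the series, [(v - 1)^3] q = e/6; multiply by 3! = 6 to get e.

e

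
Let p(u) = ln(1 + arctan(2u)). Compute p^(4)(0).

32

Plug the Maclaurin series of the inner function into that of the outer and collect terms.
The coefficient of u^4 in the expansion is 4/3, so p^(4)(0) = 4! * (4/3) = 32.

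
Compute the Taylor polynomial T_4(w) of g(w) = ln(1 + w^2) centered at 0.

-w^4/2 + w^2

Apply the Taylor formula c_k = f^(k)(a)/k!.
g(0) = 0
g′(0) = 0
g′′(0) = 2
g′′′(0) = 0
g^(4)(0) = -12
The Taylor polynomial is Σ g^(k)(0)/k! · w^k.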